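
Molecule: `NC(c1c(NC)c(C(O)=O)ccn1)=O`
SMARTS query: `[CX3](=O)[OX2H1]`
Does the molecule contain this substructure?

Yes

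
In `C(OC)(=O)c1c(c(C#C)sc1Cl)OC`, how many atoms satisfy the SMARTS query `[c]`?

4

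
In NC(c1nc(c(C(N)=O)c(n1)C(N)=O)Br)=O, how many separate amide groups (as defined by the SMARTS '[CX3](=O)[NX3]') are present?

3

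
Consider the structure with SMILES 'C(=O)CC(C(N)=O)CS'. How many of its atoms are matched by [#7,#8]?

The query [#7,#8] means: nitrogen or oxygen (comma = OR).
Check the 9 heavy atoms by environment: 5× C → no; 1× S → no; 2× O → match; 1× N → match.
Summing the matching environments: 2 + 1 = 3 matching atoms.

3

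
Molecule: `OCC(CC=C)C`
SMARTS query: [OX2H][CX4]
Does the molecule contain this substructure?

The pattern [OX2H][CX4] describes a hydroxyl oxygen bound to an sp3 (X4) carbon — an aliphatic alcohol.
The molecule carries a hydroxyl group (-OH), whose atoms satisfy every constraint of the query, so the pattern matches.

Yes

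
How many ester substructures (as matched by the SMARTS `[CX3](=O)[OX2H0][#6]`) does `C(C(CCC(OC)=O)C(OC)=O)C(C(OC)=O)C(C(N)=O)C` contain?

[CX3](=O)[OX2H0][#6] is the SMARTS for an ester: a carbonyl carbon bonded to an oxygen that is itself bonded to carbon (no H on that O).
The molecule carries 3 separate instances of a methyl-ester group (-C(=O)OCH3) meeting every constraint; each maps to a distinct set of atoms, giving 3 matches.

3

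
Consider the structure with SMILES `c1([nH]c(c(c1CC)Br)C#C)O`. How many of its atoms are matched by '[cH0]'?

4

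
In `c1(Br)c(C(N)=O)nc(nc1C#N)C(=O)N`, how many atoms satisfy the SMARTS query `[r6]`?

The query [r6] means: r6 matches atoms in a six-membered ring.
Check the 15 heavy atoms by environment: 2× n (aromatic, in 6-ring) → match; 4× c (aromatic, in 6-ring) → match; 3× C (acyclic) → no; 2× O (acyclic) → no; 3× N (acyclic) → no; 1× Br (acyclic) → no.
Summing the matching environments: 2 + 4 = 6 matching atoms.

6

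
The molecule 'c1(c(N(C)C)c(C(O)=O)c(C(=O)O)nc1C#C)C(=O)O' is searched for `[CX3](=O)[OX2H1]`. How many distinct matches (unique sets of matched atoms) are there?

3

[CX3](=O)[OX2H1] is the SMARTS for a carboxylic acid: an sp2 carbon double-bonded to O and single-bonded to an -OH oxygen.
The molecule carries 3 separate instances of a carboxylic acid group (-C(=O)OH) meeting every constraint; each maps to a distinct set of atoms, giving 3 matches.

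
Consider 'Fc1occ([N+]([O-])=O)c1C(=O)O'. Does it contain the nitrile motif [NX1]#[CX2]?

No

The pattern [NX1]#[CX2] describes a nitrogen triple-bonded to a two-connected carbon — a nitrile.
The closest candidate here is a nitro group (-[N+](=O)[O-]), but there is no C#N triple bond. No other fragment satisfies the full query, so there is no match.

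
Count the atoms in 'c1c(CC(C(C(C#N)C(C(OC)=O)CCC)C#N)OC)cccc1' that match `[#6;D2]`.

The query [#6;D2] means: any carbon bonded to exactly two heavy atoms.
Check the 24 heavy atoms by environment: 5× C (D2) → match; 5× C (D3) → no; 1× O (D1) → no; 2× O (D2) → no; 3× C (D1) → no; 2× N (D1) → no; 1× c (aromatic, D3) → no; 5× c (aromatic, D2) → match.
Summing the matching environments: 5 + 5 = 10 matching atoms.

10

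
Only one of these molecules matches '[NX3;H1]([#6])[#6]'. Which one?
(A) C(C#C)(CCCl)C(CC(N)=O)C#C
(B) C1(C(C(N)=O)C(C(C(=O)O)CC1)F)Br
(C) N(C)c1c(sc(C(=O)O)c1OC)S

C

[NX3;H1]([#6])[#6] describes a trivalent nitrogen with one H, bonded to two carbons (a secondary amine).
(A) has a primary amide (-C(=O)NH2) but the -C(=O)NH2 nitrogen has H2, not H1.
(B) has a primary amide (-C(=O)NH2) but the -C(=O)NH2 nitrogen has H2, not H1.
(C) contains an N-methylamino group (-NHCH3), which satisfies every atom and bond constraint.
So the answer is (C).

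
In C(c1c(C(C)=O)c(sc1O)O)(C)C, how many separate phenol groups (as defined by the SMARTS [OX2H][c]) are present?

[OX2H][c] is the SMARTS for a phenol: a hydroxyl oxygen attached to an aromatic carbon.
The molecule carries 2 separate instances of a hydroxyl group (-OH) meeting every constraint; each maps to a distinct set of atoms, giving 2 matches.

2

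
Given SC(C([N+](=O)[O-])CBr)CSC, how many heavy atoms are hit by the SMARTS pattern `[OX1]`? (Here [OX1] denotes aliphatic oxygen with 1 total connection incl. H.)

2

Check the 11 heavy atoms by environment: 5× C (X4) → no; 2× S (X2) → no; 1× N (charge +1, X3) → no; 1× O (charge -1, X1) → match; 1× O (X1) → match; 1× Br (X1) → no.
Summing the matching environments: 1 + 1 = 2 matching atoms.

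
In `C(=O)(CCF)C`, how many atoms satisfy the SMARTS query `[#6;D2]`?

2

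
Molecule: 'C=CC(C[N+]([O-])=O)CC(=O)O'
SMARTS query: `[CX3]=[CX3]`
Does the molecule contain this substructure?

Yes

The pattern [CX3]=[CX3] describes a non-aromatic C=C double bond between two sp2 carbons — an alkene.
The molecule carries a vinyl group (-CH=CH2), whose atoms satisfy every constraint of the query, so the pattern matches.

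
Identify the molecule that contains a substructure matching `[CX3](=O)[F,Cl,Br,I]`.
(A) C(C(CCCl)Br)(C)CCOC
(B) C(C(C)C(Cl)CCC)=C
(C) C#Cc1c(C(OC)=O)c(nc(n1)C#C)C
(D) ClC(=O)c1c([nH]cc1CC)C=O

D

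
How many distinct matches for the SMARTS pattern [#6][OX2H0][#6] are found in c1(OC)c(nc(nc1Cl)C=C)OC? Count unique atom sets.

2

[#6][OX2H0][#6] is the SMARTS for an ether: an aliphatic oxygen bridging two carbons with no H on the oxygen.
The molecule carries 2 separate instances of a methoxy ether (-OCH3) meeting every constraint; each maps to a distinct set of atoms, giving 2 matches.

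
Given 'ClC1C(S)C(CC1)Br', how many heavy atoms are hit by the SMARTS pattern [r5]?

5

Check the 8 heavy atoms by environment: 5× C (in 5-ring) → match; 1× Cl (acyclic) → no; 1× Br (acyclic) → no; 1× S (acyclic) → no.
That gives 5 matching atoms.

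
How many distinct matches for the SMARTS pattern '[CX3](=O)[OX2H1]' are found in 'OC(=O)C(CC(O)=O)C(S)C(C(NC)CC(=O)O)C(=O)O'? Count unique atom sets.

4

[CX3](=O)[OX2H1] is the SMARTS for a carboxylic acid: an sp2 carbon double-bonded to O and single-bonded to an -OH oxygen.
The molecule carries 4 separate instances of a carboxylic acid group (-C(=O)OH) meeting every constraint; each maps to a distinct set of atoms, giving 4 matches.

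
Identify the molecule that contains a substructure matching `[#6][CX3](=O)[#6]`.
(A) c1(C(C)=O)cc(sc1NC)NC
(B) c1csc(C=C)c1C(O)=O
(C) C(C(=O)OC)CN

[#6][CX3](=O)[#6] describes a carbonyl carbon (no H) flanked by two carbons (a ketone).
(A) contains an acetyl/ketone group (-C(=O)CH3), which satisfies every atom and bond constraint.
(B) has a carboxylic acid group (-C(=O)OH) but one neighbour of the carbonyl carbon is O, not C.
(C) has a methyl-ester group (-C(=O)OCH3) but one neighbour of the carbonyl carbon is O, not C.
So the answer is (A).

A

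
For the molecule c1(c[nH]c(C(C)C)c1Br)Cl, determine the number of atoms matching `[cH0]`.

3

The query [cH0] means: aromatic carbon with no attached hydrogen (substituted or ring-fusion).
Check the 10 heavy atoms by environment: 1× n (aromatic, H1) → no; 3× c (aromatic, H0) → match; 1× c (aromatic, H1) → no; 1× Cl (H0) → no; 1× Br (H0) → no; 1× C (H1) → no; 2× C (H3) → no.
That gives 3 matching atoms.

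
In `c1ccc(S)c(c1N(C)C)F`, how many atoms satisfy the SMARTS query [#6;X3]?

6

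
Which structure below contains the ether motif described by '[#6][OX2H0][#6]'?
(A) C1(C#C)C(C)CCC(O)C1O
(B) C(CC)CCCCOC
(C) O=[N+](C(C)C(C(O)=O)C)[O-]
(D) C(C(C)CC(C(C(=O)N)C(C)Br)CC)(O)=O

[#6][OX2H0][#6] describes an aliphatic oxygen bridging two carbons with no H on the oxygen (an ether).
(A) has a hydroxyl group (-OH) but the oxygen has H1, not H0 bridging two carbons.
(B) contains a methoxy ether (-OCH3), which satisfies every atom and bond constraint.
(C) has a carboxylic acid group (-C(=O)OH) but the -OH oxygen has H1; the =O is OX1, not OX2.
(D) has a carboxylic acid group (-C(=O)OH) but the -OH oxygen has H1; the =O is OX1, not OX2.
So the answer is (B).

B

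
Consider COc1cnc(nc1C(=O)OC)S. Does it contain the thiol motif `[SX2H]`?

The pattern [SX2H] describes an aliphatic sulfur with two connections, one being H — a thiol.
The molecule carries a thiol (-SH), whose atoms satisfy every constraint of the query, so the pattern matches.

Yes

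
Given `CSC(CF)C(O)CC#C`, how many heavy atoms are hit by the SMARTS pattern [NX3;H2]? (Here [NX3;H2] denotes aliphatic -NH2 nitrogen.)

0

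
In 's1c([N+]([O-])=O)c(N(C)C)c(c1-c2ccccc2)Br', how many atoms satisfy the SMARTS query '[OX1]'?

2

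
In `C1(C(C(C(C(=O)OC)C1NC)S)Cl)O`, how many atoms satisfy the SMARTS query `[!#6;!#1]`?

6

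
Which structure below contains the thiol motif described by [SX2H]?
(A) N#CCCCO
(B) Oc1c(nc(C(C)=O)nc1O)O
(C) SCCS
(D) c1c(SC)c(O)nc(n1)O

[SX2H] describes an aliphatic sulfur with two connections, one being H (a thiol).
(A) has a hydroxyl group (-OH) but it is an -OH, not an -SH.
(B) has a hydroxyl group (-OH) but it is an -OH, not an -SH.
(C) contains a thiol (-SH), which satisfies every atom and bond constraint.
(D) has a methylthio ether (-SCH3) but the sulfur has H0 (bonded to two carbons), not H1.
So the answer is (C).

C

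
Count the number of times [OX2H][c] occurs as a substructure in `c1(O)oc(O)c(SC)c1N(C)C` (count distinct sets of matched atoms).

2

[OX2H][c] is the SMARTS for a phenol: a hydroxyl oxygen attached to an aromatic carbon.
The molecule carries 2 separate instances of a hydroxyl group (-OH) meeting every constraint; each maps to a distinct set of atoms, giving 2 matches.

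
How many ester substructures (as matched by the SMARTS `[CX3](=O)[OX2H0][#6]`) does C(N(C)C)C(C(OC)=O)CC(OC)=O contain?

2

[CX3](=O)[OX2H0][#6] is the SMARTS for an ester: a carbonyl carbon bonded to an oxygen that is itself bonded to carbon (no H on that O).
The molecule carries 2 separate instances of a methyl-ester group (-C(=O)OCH3) meeting every constraint; each maps to a distinct set of atoms, giving 2 matches.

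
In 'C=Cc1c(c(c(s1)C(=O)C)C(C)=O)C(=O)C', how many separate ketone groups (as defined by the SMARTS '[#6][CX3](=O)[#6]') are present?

3

[#6][CX3](=O)[#6] is the SMARTS for a ketone: a carbonyl carbon (no H) flanked by two carbons.
The molecule carries 3 separate instances of an acetyl/ketone group (-C(=O)CH3) meeting every constraint; each maps to a distinct set of atoms, giving 3 matches.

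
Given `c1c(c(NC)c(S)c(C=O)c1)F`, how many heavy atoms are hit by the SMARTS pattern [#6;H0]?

The query [#6;H0] means: any carbon with no attached hydrogen.
Check the 12 heavy atoms by environment: 2× c (aromatic, H1) → no; 4× c (aromatic, H0) → match; 1× S (H1) → no; 1× C (H1) → no; 1× O (H0) → no; 1× F (H0) → no; 1× N (H1) → no; 1× C (H3) → no.
That gives 4 matching atoms.

4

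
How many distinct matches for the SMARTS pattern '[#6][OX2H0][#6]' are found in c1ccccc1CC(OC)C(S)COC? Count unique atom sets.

[#6][OX2H0][#6] is the SMARTS for an ether: an aliphatic oxygen bridging two carbons with no H on the oxygen.
The molecule carries 2 separate instances of a methoxy ether (-OCH3) meeting every constraint; each maps to a distinct set of atoms, giving 2 matches.

2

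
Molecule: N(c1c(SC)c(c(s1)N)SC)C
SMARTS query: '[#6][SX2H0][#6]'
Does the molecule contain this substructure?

The pattern [#6][SX2H0][#6] describes an aliphatic sulfur bridging two carbons with no H on the sulfur — a thioether.
The molecule carries a methylthio ether (-SCH3), whose atoms satisfy every constraint of the query, so the pattern matches.

Yes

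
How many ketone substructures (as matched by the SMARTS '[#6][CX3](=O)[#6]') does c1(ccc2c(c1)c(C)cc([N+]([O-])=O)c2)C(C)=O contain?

1

[#6][CX3](=O)[#6] is the SMARTS for a ketone: a carbonyl carbon (no H) flanked by two carbons.
Exactly one fragment in the molecule meets all constraints, giving 1 match.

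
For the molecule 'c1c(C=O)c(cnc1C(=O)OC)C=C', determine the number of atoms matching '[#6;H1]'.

The query [#6;H1] means: any carbon bearing exactly one hydrogen.
Check the 14 heavy atoms by environment: 1× n (aromatic, H0) → no; 3× c (aromatic, H0) → no; 2× c (aromatic, H1) → match; 1× C (H0) → no; 3× O (H0) → no; 1× C (H3) → no; 2× C (H1) → match; 1× C (H2) → no.
Summing the matching environments: 2 + 2 = 4 matching atoms.

4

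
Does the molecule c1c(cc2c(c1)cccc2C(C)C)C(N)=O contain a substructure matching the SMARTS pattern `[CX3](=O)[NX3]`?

Yes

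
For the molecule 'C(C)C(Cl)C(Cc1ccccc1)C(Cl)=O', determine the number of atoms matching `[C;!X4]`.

1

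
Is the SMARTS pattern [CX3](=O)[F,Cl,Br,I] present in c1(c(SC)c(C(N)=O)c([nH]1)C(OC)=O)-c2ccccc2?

No

The pattern [CX3](=O)[F,Cl,Br,I] describes a carbonyl carbon bonded to a halogen — an acyl halide.
The closest candidate here is a methyl-ester group (-C(=O)OCH3), but the carbonyl is bonded to -O-C, not to a halogen. No other fragment satisfies the full query, so there is no match.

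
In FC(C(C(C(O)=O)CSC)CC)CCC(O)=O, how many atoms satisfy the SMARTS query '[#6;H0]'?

The query [#6;H0] means: any carbon with no attached hydrogen.
Check the 17 heavy atoms by environment: 4× C (H2) → no; 3× C (H1) → no; 2× C (H0) → match; 2× O (H0) → no; 2× O (H1) → no; 1× S (H0) → no; 2× C (H3) → no; 1× F (H0) → no.
That gives 2 matching atoms.

2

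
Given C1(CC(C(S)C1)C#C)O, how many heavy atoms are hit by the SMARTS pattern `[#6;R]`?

5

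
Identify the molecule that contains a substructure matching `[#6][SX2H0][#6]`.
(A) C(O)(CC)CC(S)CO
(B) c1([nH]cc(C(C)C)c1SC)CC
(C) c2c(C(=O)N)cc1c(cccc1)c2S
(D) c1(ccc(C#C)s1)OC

B

[#6][SX2H0][#6] describes an aliphatic sulfur bridging two carbons with no H on the sulfur (a thioether).
(A) has a thiol (-SH) but the sulfur has H1, not H0 bridging two carbons.
(B) contains a methylthio ether (-SCH3), which satisfies every atom and bond constraint.
(C) has a thiol (-SH) but the sulfur has H1, not H0 bridging two carbons.
(D) has a methoxy ether (-OCH3) but the bridging atom is O, not S.
So the answer is (B).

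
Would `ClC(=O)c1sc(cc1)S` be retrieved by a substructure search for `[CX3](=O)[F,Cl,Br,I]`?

Yes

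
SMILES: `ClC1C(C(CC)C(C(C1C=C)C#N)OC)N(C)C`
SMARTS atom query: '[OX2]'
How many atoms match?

1

The query [OX2] means: aliphatic oxygen with two total connections — ether, hydroxyl, or ester single-bond O.
Check the 18 heavy atoms by environment: 11× C (X4) → no; 1× Cl (X1) → no; 1× C (X2) → no; 1× N (X1) → no; 1× N (X3) → no; 1× O (X2) → match; 2× C (X3) → no.
That gives 1 matching atom.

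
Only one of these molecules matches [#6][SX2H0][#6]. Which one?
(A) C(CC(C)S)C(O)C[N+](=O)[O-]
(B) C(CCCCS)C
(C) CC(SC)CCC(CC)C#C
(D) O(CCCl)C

[#6][SX2H0][#6] describes an aliphatic sulfur bridging two carbons with no H on the sulfur (a thioether).
(A) has a thiol (-SH) but the sulfur has H1, not H0 bridging two carbons.
(B) has a thiol (-SH) but the sulfur has H1, not H0 bridging two carbons.
(C) contains a methylthio ether (-SCH3), which satisfies every atom and bond constraint.
(D) has a methoxy ether (-OCH3) but the bridging atom is O, not S.
So the answer is (C).

C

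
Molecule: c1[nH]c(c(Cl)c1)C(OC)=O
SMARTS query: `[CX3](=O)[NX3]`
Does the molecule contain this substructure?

No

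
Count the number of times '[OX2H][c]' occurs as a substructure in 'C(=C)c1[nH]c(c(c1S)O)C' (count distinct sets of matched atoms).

[OX2H][c] is the SMARTS for a phenol: a hydroxyl oxygen attached to an aromatic carbon.
Exactly one fragment in the molecule meets all constraints, giving 1 match.

1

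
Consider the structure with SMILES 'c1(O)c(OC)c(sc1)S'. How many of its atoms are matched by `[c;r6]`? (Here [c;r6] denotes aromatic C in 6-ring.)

0

Check the 9 heavy atoms by environment: 1× s (aromatic, in 5-ring) → no; 4× c (aromatic, in 5-ring) → no; 2× O (acyclic) → no; 1× C (acyclic) → no; 1× S (acyclic) → no.
No environment satisfies the query, so 0 matching atoms.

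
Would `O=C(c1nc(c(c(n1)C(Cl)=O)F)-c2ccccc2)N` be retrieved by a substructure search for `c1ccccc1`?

Yes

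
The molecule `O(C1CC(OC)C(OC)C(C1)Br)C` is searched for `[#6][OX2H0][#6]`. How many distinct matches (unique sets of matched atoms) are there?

[#6][OX2H0][#6] is the SMARTS for an ether: an aliphatic oxygen bridging two carbons with no H on the oxygen.
The molecule carries 3 separate instances of a methoxy ether (-OCH3) meeting every constraint; each maps to a distinct set of atoms, giving 3 matches.

3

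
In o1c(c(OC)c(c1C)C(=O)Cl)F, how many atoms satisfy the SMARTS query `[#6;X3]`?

5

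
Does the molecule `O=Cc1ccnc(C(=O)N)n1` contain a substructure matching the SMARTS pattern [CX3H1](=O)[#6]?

The pattern [CX3H1](=O)[#6] describes an sp2 carbon with one H, double-bonded to O and single-bonded to carbon — an aldehyde.
The molecule carries an aldehyde (-CHO), whose atoms satisfy every constraint of the query, so the pattern matches.

Yes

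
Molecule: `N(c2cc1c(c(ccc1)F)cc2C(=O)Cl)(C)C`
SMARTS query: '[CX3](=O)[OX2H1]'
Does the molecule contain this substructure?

The pattern [CX3](=O)[OX2H1] describes an sp2 carbon double-bonded to O and single-bonded to an -OH oxygen — a carboxylic acid.
The closest candidate here is an acyl chloride (-C(=O)Cl), but the carbonyl is bonded to Cl, not to an -OH oxygen. No other fragment satisfies the full query, so there is no match.

No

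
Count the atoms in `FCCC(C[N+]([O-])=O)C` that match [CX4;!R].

5

Check the 9 heavy atoms by environment: 5× C (X4, acyclic) → match; 1× F (X1, acyclic) → no; 1× N (charge +1, X3, acyclic) → no; 1× O (charge -1, X1, acyclic) → no; 1× O (X1, acyclic) → no.
That gives 5 matching atoms.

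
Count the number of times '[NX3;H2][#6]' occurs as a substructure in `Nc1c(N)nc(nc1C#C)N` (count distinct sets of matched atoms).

3

[NX3;H2][#6] is the SMARTS for a primary amine: a trivalent nitrogen with two H attached to carbon.
The molecule carries 3 separate instances of a primary amino group (-NH2) meeting every constraint; each maps to a distinct set of atoms, giving 3 matches.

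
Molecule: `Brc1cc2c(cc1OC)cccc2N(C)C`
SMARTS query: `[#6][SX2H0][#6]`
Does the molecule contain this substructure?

The pattern [#6][SX2H0][#6] describes an aliphatic sulfur bridging two carbons with no H on the sulfur — a thioether.
The closest candidate here is a methoxy ether (-OCH3), but the bridging atom is O, not S. No other fragment satisfies the full query, so there is no match.

No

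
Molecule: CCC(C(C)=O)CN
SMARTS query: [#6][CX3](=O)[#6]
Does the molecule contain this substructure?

Yes

The pattern [#6][CX3](=O)[#6] describes a carbonyl carbon (no H) flanked by two carbons — a ketone.
The molecule carries an acetyl/ketone group (-C(=O)CH3), whose atoms satisfy every constraint of the query, so the pattern matches.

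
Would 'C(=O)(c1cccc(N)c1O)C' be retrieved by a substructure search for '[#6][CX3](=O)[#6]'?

Yes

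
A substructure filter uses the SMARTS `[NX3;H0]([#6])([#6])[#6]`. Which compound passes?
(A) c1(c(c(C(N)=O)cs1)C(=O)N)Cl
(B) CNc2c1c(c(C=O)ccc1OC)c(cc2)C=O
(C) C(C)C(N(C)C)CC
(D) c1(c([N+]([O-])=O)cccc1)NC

[NX3;H0]([#6])([#6])[#6] describes a trivalent nitrogen with no H, bonded to three carbons (a tertiary amine).
(A) has a primary amide (-C(=O)NH2) but the amide nitrogen has H2 and only one carbon neighbour.
(B) has an N-methylamino group (-NHCH3) but the nitrogen still has one H (H1), not H0.
(C) contains a dimethylamino group (-N(CH3)2), which satisfies every atom and bond constraint.
(D) has an N-methylamino group (-NHCH3) but the nitrogen still has one H (H1), not H0.
So the answer is (C).

C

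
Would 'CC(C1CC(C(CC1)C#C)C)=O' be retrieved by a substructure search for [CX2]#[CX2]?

The pattern [CX2]#[CX2] describes a carbon-carbon triple bond — an alkyne.
The molecule carries an ethynyl group (-C#CH), whose atoms satisfy every constraint of the query, so the pattern matches.

Yes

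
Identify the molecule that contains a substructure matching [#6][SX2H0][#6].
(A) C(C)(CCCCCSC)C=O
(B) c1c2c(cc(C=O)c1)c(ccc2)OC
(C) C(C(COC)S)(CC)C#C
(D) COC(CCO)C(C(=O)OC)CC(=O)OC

A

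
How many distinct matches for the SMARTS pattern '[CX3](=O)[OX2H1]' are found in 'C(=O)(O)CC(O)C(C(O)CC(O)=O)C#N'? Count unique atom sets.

2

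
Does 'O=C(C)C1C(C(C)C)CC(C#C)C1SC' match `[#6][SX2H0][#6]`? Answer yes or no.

Yes

The pattern [#6][SX2H0][#6] describes an aliphatic sulfur bridging two carbons with no H on the sulfur — a thioether.
The molecule carries a methylthio ether (-SCH3), whose atoms satisfy every constraint of the query, so the pattern matches.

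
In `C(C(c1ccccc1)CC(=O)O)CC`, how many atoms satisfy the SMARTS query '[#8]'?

2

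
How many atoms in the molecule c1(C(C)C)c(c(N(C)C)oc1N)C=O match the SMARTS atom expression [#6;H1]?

2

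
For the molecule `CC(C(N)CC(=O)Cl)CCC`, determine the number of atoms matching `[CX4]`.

Check the 11 heavy atoms by environment: 7× C (X4) → match; 1× C (X3) → no; 1× O (X1) → no; 1× Cl (X1) → no; 1× N (X3) → no.
That gives 7 matching atoms.

7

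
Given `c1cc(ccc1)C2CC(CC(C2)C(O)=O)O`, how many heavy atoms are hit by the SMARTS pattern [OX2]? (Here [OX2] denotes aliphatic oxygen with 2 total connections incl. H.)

2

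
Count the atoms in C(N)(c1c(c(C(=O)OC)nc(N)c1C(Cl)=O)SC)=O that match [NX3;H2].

2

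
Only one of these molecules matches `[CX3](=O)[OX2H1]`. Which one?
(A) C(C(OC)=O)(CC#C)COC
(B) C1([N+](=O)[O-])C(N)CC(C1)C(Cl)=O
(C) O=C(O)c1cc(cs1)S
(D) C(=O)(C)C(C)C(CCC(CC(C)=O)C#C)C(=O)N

[CX3](=O)[OX2H1] describes an sp2 carbon double-bonded to O and single-bonded to an -OH oxygen (a carboxylic acid).
(A) has a methyl-ester group (-C(=O)OCH3) but the singly-bonded O has no H (OX2H0, not OX2H1).
(B) has an acyl chloride (-C(=O)Cl) but the carbonyl is bonded to Cl, not to an -OH oxygen.
(C) contains a carboxylic acid group (-C(=O)OH), which satisfies every atom and bond constraint.
(D) has a primary amide (-C(=O)NH2) but the carbonyl is bonded to N, not to an -OH oxygen.
So the answer is (C).

C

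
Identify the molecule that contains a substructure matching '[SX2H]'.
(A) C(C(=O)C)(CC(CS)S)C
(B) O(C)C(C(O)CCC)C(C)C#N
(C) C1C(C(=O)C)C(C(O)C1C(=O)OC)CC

[SX2H] describes an aliphatic sulfur with two connections, one being H (a thiol).
(A) contains a thiol (-SH), which satisfies every atom and bond constraint.
(B) has a hydroxyl group (-OH) but it is an -OH, not an -SH.
(C) has a hydroxyl group (-OH) but it is an -OH, not an -SH.
So the answer is (A).

A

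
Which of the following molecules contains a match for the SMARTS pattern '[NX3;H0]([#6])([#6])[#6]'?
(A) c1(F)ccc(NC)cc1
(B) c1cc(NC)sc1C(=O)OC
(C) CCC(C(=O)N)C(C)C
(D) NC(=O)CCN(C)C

D

[NX3;H0]([#6])([#6])[#6] describes a trivalent nitrogen with no H, bonded to three carbons (a tertiary amine).
(A) has an N-methylamino group (-NHCH3) but the nitrogen still has one H (H1), not H0.
(B) has an N-methylamino group (-NHCH3) but the nitrogen still has one H (H1), not H0.
(C) has a primary amide (-C(=O)NH2) but the amide nitrogen has H2 and only one carbon neighbour.
(D) contains a dimethylamino group (-N(CH3)2), which satisfies every atom and bond constraint.
So the answer is (D).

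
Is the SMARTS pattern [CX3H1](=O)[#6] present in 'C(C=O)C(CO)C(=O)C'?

Yes

The pattern [CX3H1](=O)[#6] describes an sp2 carbon with one H, double-bonded to O and single-bonded to carbon — an aldehyde.
The molecule carries an aldehyde (-CHO), whose atoms satisfy every constraint of the query, so the pattern matches.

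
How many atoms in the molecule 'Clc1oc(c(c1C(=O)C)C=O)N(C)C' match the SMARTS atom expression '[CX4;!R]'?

3

The query [CX4;!R] means: aliphatic carbon with four total connections, not in a ring.
Check the 14 heavy atoms by environment: 1× o (aromatic, X2, in 5-ring) → no; 4× c (aromatic, X3, in 5-ring) → no; 1× Cl (X1, acyclic) → no; 2× C (X3, acyclic) → no; 2× O (X1, acyclic) → no; 3× C (X4, acyclic) → match; 1× N (X3, acyclic) → no.
That gives 3 matching atoms.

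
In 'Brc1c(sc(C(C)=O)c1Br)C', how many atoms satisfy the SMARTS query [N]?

0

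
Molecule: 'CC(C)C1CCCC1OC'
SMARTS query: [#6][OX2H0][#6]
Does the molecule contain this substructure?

The pattern [#6][OX2H0][#6] describes an aliphatic oxygen bridging two carbons with no H on the oxygen — an ether.
The molecule carries a methoxy ether (-OCH3), whose atoms satisfy every constraint of the query, so the pattern matches.

Yes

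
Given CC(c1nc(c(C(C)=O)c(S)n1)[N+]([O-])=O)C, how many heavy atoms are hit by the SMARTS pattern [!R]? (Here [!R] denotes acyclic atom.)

10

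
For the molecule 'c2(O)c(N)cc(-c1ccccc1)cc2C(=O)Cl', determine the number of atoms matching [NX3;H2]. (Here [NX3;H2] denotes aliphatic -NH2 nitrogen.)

The query [NX3;H2] means: aliphatic N with 3 total connections, two of them H — an -NH2 nitrogen (amine or amide).
Check the 17 heavy atoms by environment: 5× c (aromatic, H0, X3) → no; 7× c (aromatic, H1, X3) → no; 1× N (H2, X3) → match; 1× C (H0, X3) → no; 1× O (H0, X1) → no; 1× Cl (H0, X1) → no; 1× O (H1, X2) → no.
That gives 1 matching atom.

1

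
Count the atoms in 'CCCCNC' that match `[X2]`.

Check the 6 heavy atoms by environment: 5× C (X4) → no; 1× N (X3) → no.
No environment satisfies the query, so 0 matching atoms.

0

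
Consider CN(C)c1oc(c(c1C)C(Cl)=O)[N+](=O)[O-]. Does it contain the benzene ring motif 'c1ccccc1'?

No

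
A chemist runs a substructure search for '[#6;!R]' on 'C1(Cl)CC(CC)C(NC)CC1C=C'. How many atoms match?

The query [#6;!R] means: carbon not in any ring.
Check the 13 heavy atoms by environment: 6× C (in 6-ring) → no; 1× N (acyclic) → no; 5× C (acyclic) → match; 1× Cl (acyclic) → no.
That gives 5 matching atoms.

5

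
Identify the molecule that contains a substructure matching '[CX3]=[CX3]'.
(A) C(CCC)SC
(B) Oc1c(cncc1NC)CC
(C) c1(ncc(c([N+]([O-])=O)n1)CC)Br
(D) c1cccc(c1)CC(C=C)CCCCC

[CX3]=[CX3] describes a non-aromatic C=C double bond between two sp2 carbons (an alkene).
(A) has an ethyl group (-CH2CH3) but its C-C bond is a single bond between CX4 carbons, not CX3=CX3.
(B) has an ethyl group (-CH2CH3) but its C-C bond is a single bond between CX4 carbons, not CX3=CX3.
(C) has an ethyl group (-CH2CH3) but its C-C bond is a single bond between CX4 carbons, not CX3=CX3.
(D) contains a vinyl group (-CH=CH2), which satisfies every atom and bond constraint.
So the answer is (D).

D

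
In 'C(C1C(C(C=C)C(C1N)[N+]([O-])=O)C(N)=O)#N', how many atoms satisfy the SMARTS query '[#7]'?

4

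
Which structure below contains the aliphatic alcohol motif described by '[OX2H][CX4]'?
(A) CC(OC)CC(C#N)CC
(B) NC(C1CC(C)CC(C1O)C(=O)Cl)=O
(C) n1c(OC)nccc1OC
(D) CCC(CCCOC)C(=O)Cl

B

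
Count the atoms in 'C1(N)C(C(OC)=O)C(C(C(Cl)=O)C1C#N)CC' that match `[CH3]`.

2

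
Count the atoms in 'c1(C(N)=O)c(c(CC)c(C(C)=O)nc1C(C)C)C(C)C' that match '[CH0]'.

2

Check the 20 heavy atoms by environment: 1× n (aromatic, H0) → no; 5× c (aromatic, H0) → no; 2× C (H0) → match; 2× O (H0) → no; 6× C (H3) → no; 2× C (H1) → no; 1× C (H2) → no; 1× N (H2) → no.
That gives 2 matching atoms.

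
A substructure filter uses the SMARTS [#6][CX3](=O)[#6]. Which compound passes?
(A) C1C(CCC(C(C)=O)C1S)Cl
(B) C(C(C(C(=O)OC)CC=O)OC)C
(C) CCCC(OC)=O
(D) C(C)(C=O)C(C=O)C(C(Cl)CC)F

A

[#6][CX3](=O)[#6] describes a carbonyl carbon (no H) flanked by two carbons (a ketone).
(A) contains an acetyl/ketone group (-C(=O)CH3), which satisfies every atom and bond constraint.
(B) has a methyl-ester group (-C(=O)OCH3) but one neighbour of the carbonyl carbon is O, not C.
(C) has a methyl-ester group (-C(=O)OCH3) but one neighbour of the carbonyl carbon is O, not C.
(D) has an aldehyde (-CHO) but the carbonyl carbon has H1, so it is not flanked by two carbons.
So the answer is (A).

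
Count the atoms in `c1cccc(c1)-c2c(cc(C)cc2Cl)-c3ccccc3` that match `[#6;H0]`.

The query [#6;H0] means: any carbon with no attached hydrogen.
Check the 20 heavy atoms by environment: 12× c (aromatic, H1) → no; 6× c (aromatic, H0) → match; 1× Cl (H0) → no; 1× C (H3) → no.
That gives 6 matching atoms.

6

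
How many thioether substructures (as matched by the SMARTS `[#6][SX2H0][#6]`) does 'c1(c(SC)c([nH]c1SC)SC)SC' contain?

4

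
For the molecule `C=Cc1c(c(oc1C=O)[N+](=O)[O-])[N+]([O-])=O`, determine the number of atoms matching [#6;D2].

The query [#6;D2] means: any carbon bonded to exactly two heavy atoms.
Check the 15 heavy atoms by environment: 1× o (aromatic, D2) → no; 4× c (aromatic, D3) → no; 2× N (charge +1, D3) → no; 2× O (charge -1, D1) → no; 3× O (D1) → no; 2× C (D2) → match; 1× C (D1) → no.
That gives 2 matching atoms.

2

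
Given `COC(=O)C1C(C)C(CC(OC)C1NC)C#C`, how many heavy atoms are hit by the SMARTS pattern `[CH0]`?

2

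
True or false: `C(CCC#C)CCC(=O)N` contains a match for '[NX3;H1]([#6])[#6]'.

False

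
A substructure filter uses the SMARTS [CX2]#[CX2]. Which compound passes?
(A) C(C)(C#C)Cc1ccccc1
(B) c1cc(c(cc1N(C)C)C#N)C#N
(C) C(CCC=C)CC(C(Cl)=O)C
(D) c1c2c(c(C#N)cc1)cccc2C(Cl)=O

A

[CX2]#[CX2] describes a carbon-carbon triple bond (an alkyne).
(A) contains an ethynyl group (-C#CH), which satisfies every atom and bond constraint.
(B) has a nitrile (-C#N) but the triple bond is C#N, not C#C.
(C) has a vinyl group (-CH=CH2) but the C=C is a double bond; both carbons are CX3, not CX2.
(D) has a nitrile (-C#N) but the triple bond is C#N, not C#C.
So the answer is (A).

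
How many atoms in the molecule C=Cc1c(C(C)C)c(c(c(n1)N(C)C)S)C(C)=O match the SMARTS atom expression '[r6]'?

6

The query [r6] means: r6 matches atoms in a six-membered ring.
Check the 18 heavy atoms by environment: 1× n (aromatic, in 6-ring) → match; 5× c (aromatic, in 6-ring) → match; 9× C (acyclic) → no; 1× O (acyclic) → no; 1× N (acyclic) → no; 1× S (acyclic) → no.
Summing the matching environments: 1 + 5 = 6 matching atoms.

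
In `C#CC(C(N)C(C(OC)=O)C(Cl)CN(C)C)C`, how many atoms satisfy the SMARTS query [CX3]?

1

The query [CX3] means: C with X3: aliphatic carbon with exactly 3 total connections.
Check the 17 heavy atoms by environment: 9× C (X4) → no; 1× Cl (X1) → no; 2× N (X3) → no; 1× C (X3) → match; 1× O (X1) → no; 1× O (X2) → no; 2× C (X2) → no.
That gives 1 matching atom.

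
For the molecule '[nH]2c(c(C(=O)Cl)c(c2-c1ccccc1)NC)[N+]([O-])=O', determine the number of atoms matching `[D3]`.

7

Check the 19 heavy atoms by environment: 1× n (aromatic, D2) → no; 5× c (aromatic, D3) → match; 1× N (charge +1, D3) → match; 1× O (charge -1, D1) → no; 2× O (D1) → no; 1× N (D2) → no; 1× C (D1) → no; 1× C (D3) → match; 1× Cl (D1) → no; 5× c (aromatic, D2) → no.
Summing the matching environments: 5 + 1 + 1 = 7 matching atoms.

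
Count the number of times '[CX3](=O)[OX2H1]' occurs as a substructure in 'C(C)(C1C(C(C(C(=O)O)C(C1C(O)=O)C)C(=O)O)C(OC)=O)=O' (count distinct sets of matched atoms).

3

[CX3](=O)[OX2H1] is the SMARTS for a carboxylic acid: an sp2 carbon double-bonded to O and single-bonded to an -OH oxygen.
The molecule carries 3 separate instances of a carboxylic acid group (-C(=O)OH) meeting every constraint; each maps to a distinct set of atoms, giving 3 matches.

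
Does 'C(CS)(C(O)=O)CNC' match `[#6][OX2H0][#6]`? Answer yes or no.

No

The pattern [#6][OX2H0][#6] describes an aliphatic oxygen bridging two carbons with no H on the oxygen — an ether.
The closest candidate here is a carboxylic acid group (-C(=O)OH), but the -OH oxygen has H1; the =O is OX1, not OX2. No other fragment satisfies the full query, so there is no match.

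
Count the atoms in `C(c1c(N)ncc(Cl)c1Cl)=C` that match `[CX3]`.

2

The query [CX3] means: C with X3: aliphatic carbon with exactly 3 total connections.
Check the 11 heavy atoms by environment: 1× n (aromatic, X2) → no; 5× c (aromatic, X3) → no; 2× C (X3) → match; 1× N (X3) → no; 2× Cl (X1) → no.
That gives 2 matching atoms.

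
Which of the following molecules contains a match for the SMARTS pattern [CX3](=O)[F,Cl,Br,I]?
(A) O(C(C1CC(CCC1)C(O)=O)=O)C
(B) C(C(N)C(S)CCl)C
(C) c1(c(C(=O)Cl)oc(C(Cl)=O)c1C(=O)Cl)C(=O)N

[CX3](=O)[F,Cl,Br,I] describes a carbonyl carbon bonded to a halogen (an acyl halide).
(A) has a carboxylic acid group (-C(=O)OH) but the carbonyl is bonded to -OH, not to a halogen.
(B) has a chloro substituent but the Cl is not on a carbonyl carbon.
(C) contains an acyl chloride (-C(=O)Cl), which satisfies every atom and bond constraint.
So the answer is (C).

C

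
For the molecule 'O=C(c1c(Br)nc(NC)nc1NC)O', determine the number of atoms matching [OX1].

1

The query [OX1] means: aliphatic oxygen with one total connection — typically a carbonyl =O or an oxide.
Check the 14 heavy atoms by environment: 2× n (aromatic, X2) → no; 4× c (aromatic, X3) → no; 1× Br (X1) → no; 2× N (X3) → no; 2× C (X4) → no; 1× C (X3) → no; 1× O (X1) → match; 1× O (X2) → no.
That gives 1 matching atom.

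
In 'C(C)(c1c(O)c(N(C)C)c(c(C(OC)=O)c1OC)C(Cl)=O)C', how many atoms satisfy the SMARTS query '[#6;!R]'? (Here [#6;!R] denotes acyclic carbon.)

Check the 22 heavy atoms by environment: 6× c (aromatic, in 6-ring) → no; 9× C (acyclic) → match; 5× O (acyclic) → no; 1× N (acyclic) → no; 1× Cl (acyclic) → no.
That gives 9 matching atoms.

9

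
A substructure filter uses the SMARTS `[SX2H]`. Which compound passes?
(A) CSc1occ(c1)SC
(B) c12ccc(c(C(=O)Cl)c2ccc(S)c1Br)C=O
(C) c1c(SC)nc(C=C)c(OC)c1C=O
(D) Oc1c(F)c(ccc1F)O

B

[SX2H] describes an aliphatic sulfur with two connections, one being H (a thiol).
(A) has a methylthio ether (-SCH3) but the sulfur has H0 (bonded to two carbons), not H1.
(B) contains a thiol (-SH), which satisfies every atom and bond constraint.
(C) has a methylthio ether (-SCH3) but the sulfur has H0 (bonded to two carbons), not H1.
(D) has a hydroxyl group (-OH) but it is an -OH, not an -SH.
So the answer is (B).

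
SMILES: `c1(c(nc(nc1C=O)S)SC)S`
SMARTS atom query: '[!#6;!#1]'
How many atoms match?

6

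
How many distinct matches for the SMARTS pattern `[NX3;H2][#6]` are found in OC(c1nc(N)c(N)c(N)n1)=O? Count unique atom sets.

3

[NX3;H2][#6] is the SMARTS for a primary amine: a trivalent nitrogen with two H attached to carbon.
The molecule carries 3 separate instances of a primary amino group (-NH2) meeting every constraint; each maps to a distinct set of atoms, giving 3 matches.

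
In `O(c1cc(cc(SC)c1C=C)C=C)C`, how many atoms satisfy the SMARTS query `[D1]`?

The query [D1] means: atom with exactly one heavy-atom neighbour (degree 1).
Check the 14 heavy atoms by environment: 2× c (aromatic, D2) → no; 4× c (aromatic, D3) → no; 2× C (D2) → no; 4× C (D1) → match; 1× O (D2) → no; 1× S (D2) → no.
That gives 4 matching atoms.

4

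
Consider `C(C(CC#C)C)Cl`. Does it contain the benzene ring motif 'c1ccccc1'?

The pattern c1ccccc1 describes six aromatic carbons in a ring — a benzene ring.
The closest candidate here is a methyl group (-CH3), but no six-membered all-carbon aromatic ring is present. No other fragment satisfies the full query, so there is no match.

No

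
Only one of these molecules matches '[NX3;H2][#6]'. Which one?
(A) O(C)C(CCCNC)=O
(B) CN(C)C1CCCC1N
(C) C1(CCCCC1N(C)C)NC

[NX3;H2][#6] describes a trivalent nitrogen with two H attached to carbon (a primary amine).
(A) has an N-methylamino group (-NHCH3) but the nitrogen bears two carbons and only one H (H1), not H2.
(B) contains a primary amino group (-NH2), which satisfies every atom and bond constraint.
(C) has a dimethylamino group (-N(CH3)2) but the nitrogen has H0, not H2.
So the answer is (B).

B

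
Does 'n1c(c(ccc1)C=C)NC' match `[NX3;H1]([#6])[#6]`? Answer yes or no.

Yes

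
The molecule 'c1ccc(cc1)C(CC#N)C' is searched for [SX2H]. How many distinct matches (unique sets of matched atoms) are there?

0

[SX2H] is the SMARTS for a thiol: an aliphatic sulfur with two connections, one being H.
No fragment in the molecule satisfies every constraint, giving 0 matches.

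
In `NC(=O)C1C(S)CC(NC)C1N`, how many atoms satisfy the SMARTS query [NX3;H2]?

The query [NX3;H2] means: aliphatic N with 3 total connections, two of them H — an -NH2 nitrogen (amine or amide).
Check the 12 heavy atoms by environment: 4× C (H1, X4) → no; 1× C (H2, X4) → no; 1× N (H1, X3) → no; 1× C (H3, X4) → no; 1× S (H1, X2) → no; 2× N (H2, X3) → match; 1× C (H0, X3) → no; 1× O (H0, X1) → no.
That gives 2 matching atoms.

2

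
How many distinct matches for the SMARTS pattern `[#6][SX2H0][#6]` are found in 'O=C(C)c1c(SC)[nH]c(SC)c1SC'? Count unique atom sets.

3

[#6][SX2H0][#6] is the SMARTS for a thioether: an aliphatic sulfur bridging two carbons with no H on the sulfur.
The molecule carries 3 separate instances of a methylthio ether (-SCH3) meeting every constraint; each maps to a distinct set of atoms, giving 3 matches.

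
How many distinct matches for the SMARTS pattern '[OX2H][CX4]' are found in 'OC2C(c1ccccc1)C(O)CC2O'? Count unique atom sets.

3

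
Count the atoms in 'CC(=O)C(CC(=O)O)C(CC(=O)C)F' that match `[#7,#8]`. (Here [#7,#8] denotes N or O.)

The query [#7,#8] means: nitrogen or oxygen (comma = OR).
Check the 14 heavy atoms by environment: 9× C → no; 1× F → no; 4× O → match.
That gives 4 matching atoms.

4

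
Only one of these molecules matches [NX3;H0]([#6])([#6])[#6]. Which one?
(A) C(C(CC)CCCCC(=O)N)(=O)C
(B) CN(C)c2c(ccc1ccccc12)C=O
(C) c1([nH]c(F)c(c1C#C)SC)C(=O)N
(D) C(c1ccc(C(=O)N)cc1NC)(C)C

B

[NX3;H0]([#6])([#6])[#6] describes a trivalent nitrogen with no H, bonded to three carbons (a tertiary amine).
(A) has a primary amide (-C(=O)NH2) but the amide nitrogen has H2 and only one carbon neighbour.
(B) contains a dimethylamino group (-N(CH3)2), which satisfies every atom and bond constraint.
(C) has a primary amide (-C(=O)NH2) but the amide nitrogen has H2 and only one carbon neighbour.
(D) has a primary amide (-C(=O)NH2) but the amide nitrogen has H2 and only one carbon neighbour.
So the answer is (B).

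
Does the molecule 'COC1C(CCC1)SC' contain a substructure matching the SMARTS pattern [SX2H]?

No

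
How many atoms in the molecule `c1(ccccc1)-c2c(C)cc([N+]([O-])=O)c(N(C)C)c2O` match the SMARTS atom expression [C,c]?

The query [C,c] means: comma = OR; matches aliphatic or aromatic carbon — same as #6.
Check the 20 heavy atoms by environment: 12× c (aromatic) → match; 1× N → no; 3× C → match; 2× O → no; 1× N (charge +1) → no; 1× O (charge -1) → no.
Summing the matching environments: 12 + 3 = 15 matching atoms.

15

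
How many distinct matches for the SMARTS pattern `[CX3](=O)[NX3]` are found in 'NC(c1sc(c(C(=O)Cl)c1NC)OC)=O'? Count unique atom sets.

1

[CX3](=O)[NX3] is the SMARTS for an amide: a carbonyl carbon bonded to a trivalent nitrogen.
Exactly one fragment in the molecule meets all constraints, giving 1 match.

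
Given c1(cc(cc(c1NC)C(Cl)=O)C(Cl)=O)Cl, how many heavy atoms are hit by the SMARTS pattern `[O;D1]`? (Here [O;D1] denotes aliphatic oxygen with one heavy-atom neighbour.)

The query [O;D1] means: aliphatic oxygen bonded to exactly one heavy atom.
Check the 15 heavy atoms by environment: 2× c (aromatic, D2) → no; 4× c (aromatic, D3) → no; 3× Cl (D1) → no; 2× C (D3) → no; 2× O (D1) → match; 1× N (D2) → no; 1× C (D1) → no.
That gives 2 matching atoms.

2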